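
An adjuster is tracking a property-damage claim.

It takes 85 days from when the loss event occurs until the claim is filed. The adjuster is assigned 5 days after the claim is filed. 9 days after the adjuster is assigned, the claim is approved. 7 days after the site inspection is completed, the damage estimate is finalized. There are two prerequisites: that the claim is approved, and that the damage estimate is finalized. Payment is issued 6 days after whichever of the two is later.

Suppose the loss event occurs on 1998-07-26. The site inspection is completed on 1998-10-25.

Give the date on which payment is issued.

1998-11-08

The loss event occurs: Jul 26, 1998.
The claim is filed: Jul 26, 1998 + 85 days = Oct 19, 1998.
The adjuster is assigned: Oct 19, 1998 + 5 days = Oct 24, 1998.
The claim is approved: Oct 24, 1998 + 9 days = Nov 2, 1998.
The site inspection is completed: Oct 25, 1998.
The damage estimate is finalized: Oct 25, 1998 + 7 days = Nov 1, 1998.
Both prerequisites met — the claim is approved (Nov 2, 1998), the damage estimate is finalized (Nov 1, 1998); the later is Nov 2, 1998.
Payment is issued: Nov 2, 1998 + 6 days = Nov 8, 1998.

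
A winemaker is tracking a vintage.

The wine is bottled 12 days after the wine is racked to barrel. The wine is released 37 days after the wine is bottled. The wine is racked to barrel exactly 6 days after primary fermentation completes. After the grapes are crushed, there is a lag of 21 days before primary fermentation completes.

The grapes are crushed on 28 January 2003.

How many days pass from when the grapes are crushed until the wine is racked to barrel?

27 days

Causal path: the grapes are crushed → primary fermentation completes → the wine is racked to barrel.
Total delay along the path: 21 + 6 = 27 days.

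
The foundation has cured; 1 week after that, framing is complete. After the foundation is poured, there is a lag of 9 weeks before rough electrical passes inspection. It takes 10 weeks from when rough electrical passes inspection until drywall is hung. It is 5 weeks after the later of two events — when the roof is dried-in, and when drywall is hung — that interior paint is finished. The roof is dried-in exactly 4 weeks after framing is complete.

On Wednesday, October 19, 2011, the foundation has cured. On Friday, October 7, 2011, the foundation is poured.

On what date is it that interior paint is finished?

The foundation has cured: Oct 19, 2011.
Framing is complete: Oct 19, 2011 + 1 week = Oct 26, 2011.
The roof is dried-in: Oct 26, 2011 + 4 weeks = Nov 23, 2011.
The foundation is poured: Oct 7, 2011.
Rough electrical passes inspection: Oct 7, 2011 + 9 weeks = Dec 9, 2011.
Drywall is hung: Dec 9, 2011 + 10 weeks = Feb 17, 2012.
Both prerequisites met — the roof is dried-in (Nov 23, 2011), drywall is hung (Feb 17, 2012); the later is Feb 17, 2012.
Interior paint is finished: Feb 17, 2012 + 5 weeks = Mar 23, 2012.

Friday, March 23, 2012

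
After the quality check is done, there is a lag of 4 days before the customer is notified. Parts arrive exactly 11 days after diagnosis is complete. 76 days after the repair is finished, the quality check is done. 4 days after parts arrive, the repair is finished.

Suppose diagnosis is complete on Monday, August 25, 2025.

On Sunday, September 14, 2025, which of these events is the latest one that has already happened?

Diagnosis is complete: Aug 25, 2025.
Parts arrive: Aug 25, 2025 + 11 days = Sep 5, 2025.
The repair is finished: Sep 5, 2025 + 4 days = Sep 9, 2025.
The quality check is done: Sep 9, 2025 + 76 days = Nov 24, 2025.
The customer is notified: Nov 24, 2025 + 4 days = Nov 28, 2025.
Sep 14, 2025 falls between when the repair is finished (Sep 9, 2025) and when the quality check is done (Nov 24, 2025).

The repair is finished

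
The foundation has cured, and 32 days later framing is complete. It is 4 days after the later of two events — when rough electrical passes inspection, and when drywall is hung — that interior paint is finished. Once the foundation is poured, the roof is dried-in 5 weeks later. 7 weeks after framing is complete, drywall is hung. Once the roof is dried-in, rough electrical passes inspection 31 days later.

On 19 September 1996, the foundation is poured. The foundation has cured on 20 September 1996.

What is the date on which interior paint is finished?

14 December 1996

The foundation is poured: Sep 19, 1996.
The roof is dried-in: Sep 19, 1996 + 5 weeks = Oct 24, 1996.
Rough electrical passes inspection: Oct 24, 1996 + 31 days = Nov 24, 1996.
The foundation has cured: Sep 20, 1996.
Framing is complete: Sep 20, 1996 + 32 days = Oct 22, 1996.
Drywall is hung: Oct 22, 1996 + 7 weeks = Dec 10, 1996.
Both prerequisites met — rough electrical passes inspection (Nov 24, 1996), drywall is hung (Dec 10, 1996); the later is Dec 10, 1996.
Interior paint is finished: Dec 10, 1996 + 4 days = Dec 14, 1996.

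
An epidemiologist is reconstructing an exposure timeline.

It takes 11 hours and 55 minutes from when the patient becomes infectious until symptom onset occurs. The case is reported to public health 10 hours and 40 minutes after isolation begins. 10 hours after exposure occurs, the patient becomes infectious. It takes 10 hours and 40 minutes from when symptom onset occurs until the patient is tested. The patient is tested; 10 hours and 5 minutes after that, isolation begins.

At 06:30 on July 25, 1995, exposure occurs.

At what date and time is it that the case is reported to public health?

11:50 on July 27, 1995

Exposure occurs: 06:30 Jul 25, 1995.
The patient becomes infectious: 06:30 Jul 25, 1995 + 10h = 16:30 Jul 25, 1995.
Symptom onset occurs: 16:30 Jul 25, 1995 + 11h55m = 04:25 Jul 26, 1995.
The patient is tested: 04:25 Jul 26, 1995 + 10h40m = 15:05 Jul 26, 1995.
Isolation begins: 15:05 Jul 26, 1995 + 10h05m = 01:10 Jul 27, 1995.
The case is reported to public health: 01:10 Jul 27, 1995 + 10h40m = 11:50 Jul 27, 1995.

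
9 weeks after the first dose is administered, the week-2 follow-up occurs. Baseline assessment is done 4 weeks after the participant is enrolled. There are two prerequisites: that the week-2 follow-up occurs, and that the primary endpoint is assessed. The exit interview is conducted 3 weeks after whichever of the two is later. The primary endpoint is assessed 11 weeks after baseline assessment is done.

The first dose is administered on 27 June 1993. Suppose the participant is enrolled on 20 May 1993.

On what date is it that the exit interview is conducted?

23 September 1993

The first dose is administered: Jun 27, 1993.
The week-2 follow-up occurs: Jun 27, 1993 + 9 weeks = Aug 29, 1993.
The participant is enrolled: May 20, 1993.
Baseline assessment is done: May 20, 1993 + 4 weeks = Jun 17, 1993.
The primary endpoint is assessed: Jun 17, 1993 + 11 weeks = Sep 2, 1993.
Both prerequisites met — the week-2 follow-up occurs (Aug 29, 1993), the primary endpoint is assessed (Sep 2, 1993); the later is Sep 2, 1993.
The exit interview is conducted: Sep 2, 1993 + 3 weeks = Sep 23, 1993.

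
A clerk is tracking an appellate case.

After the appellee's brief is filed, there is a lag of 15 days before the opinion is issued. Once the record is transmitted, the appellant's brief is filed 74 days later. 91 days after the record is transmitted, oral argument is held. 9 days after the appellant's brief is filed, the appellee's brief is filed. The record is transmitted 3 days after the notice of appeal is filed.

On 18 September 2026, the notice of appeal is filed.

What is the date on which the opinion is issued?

28 December 2026

The notice of appeal is filed: Sep 18, 2026.
The record is transmitted: Sep 18, 2026 + 3 days = Sep 21, 2026.
The appellant's brief is filed: Sep 21, 2026 + 74 days = Dec 4, 2026.
The appellee's brief is filed: Dec 4, 2026 + 9 days = Dec 13, 2026.
The opinion is issued: Dec 13, 2026 + 15 days = Dec 28, 2026.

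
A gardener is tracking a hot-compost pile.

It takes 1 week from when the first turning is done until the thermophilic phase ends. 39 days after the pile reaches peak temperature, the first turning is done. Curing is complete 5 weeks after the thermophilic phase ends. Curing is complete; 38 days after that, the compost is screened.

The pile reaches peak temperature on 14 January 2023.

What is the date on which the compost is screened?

The pile reaches peak temperature: Jan 14, 2023.
The first turning is done: Jan 14, 2023 + 39 days = Feb 22, 2023.
The thermophilic phase ends: Feb 22, 2023 + 1 week = Mar 1, 2023.
Curing is complete: Mar 1, 2023 + 5 weeks = Apr 5, 2023.
The compost is screened: Apr 5, 2023 + 38 days = May 13, 2023.

13 May 2023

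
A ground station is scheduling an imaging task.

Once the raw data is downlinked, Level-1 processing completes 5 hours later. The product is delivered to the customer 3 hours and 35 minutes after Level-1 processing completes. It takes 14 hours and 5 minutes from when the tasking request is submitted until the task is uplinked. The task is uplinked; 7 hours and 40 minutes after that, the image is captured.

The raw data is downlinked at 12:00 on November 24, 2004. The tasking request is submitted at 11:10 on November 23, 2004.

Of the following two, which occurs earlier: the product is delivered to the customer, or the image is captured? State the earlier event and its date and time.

The raw data is downlinked: 12:00 Nov 24, 2004.
Level-1 processing completes: 12:00 Nov 24, 2004 + 5h = 17:00 Nov 24, 2004.
The product is delivered to the customer: 17:00 Nov 24, 2004 + 3h35m = 20:35 Nov 24, 2004.
The tasking request is submitted: 11:10 Nov 23, 2004.
The task is uplinked: 11:10 Nov 23, 2004 + 14h05m = 01:15 Nov 24, 2004.
The image is captured: 01:15 Nov 24, 2004 + 7h40m = 08:55 Nov 24, 2004.
Comparing: the product is delivered to the customer at 20:35 Nov 24, 2004 vs the image is captured at 08:55 Nov 24, 2004. Earlier: the image is captured.

The image is captured — 08:55 on November 24, 2004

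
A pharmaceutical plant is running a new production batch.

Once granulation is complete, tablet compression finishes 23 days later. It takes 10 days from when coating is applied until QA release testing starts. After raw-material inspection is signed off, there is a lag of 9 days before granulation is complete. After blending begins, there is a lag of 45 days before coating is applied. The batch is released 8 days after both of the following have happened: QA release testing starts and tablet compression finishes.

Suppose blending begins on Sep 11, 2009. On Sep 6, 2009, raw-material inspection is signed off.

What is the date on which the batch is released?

Nov 13, 2009

Blending begins: Sep 11, 2009.
Coating is applied: Sep 11, 2009 + 45 days = Oct 26, 2009.
QA release testing starts: Oct 26, 2009 + 10 days = Nov 5, 2009.
Raw-material inspection is signed off: Sep 6, 2009.
Granulation is complete: Sep 6, 2009 + 9 days = Sep 15, 2009.
Tablet compression finishes: Sep 15, 2009 + 23 days = Oct 8, 2009.
Both prerequisites met — QA release testing starts (Nov 5, 2009), tablet compression finishes (Oct 8, 2009); the later is Nov 5, 2009.
The batch is released: Nov 5, 2009 + 8 days = Nov 13, 2009.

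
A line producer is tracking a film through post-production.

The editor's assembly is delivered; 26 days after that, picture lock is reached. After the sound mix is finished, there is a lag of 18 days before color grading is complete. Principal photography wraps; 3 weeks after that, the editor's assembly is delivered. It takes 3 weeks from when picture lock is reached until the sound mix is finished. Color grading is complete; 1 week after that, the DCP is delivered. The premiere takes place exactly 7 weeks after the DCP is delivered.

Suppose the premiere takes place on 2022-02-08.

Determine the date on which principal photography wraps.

2021-09-19

The premiere takes place: Feb 8, 2022.
The DCP is delivered: Feb 8, 2022 − 7 weeks = Dec 21, 2021.
Color grading is complete: Dec 21, 2021 − 1 week = Dec 14, 2021.
The sound mix is finished: Dec 14, 2021 − 18 days = Nov 26, 2021.
Picture lock is reached: Nov 26, 2021 − 3 weeks = Nov 5, 2021.
The editor's assembly is delivered: Nov 5, 2021 − 26 days = Oct 10, 2021.
Principal photography wraps: Oct 10, 2021 − 3 weeks = Sep 19, 2021.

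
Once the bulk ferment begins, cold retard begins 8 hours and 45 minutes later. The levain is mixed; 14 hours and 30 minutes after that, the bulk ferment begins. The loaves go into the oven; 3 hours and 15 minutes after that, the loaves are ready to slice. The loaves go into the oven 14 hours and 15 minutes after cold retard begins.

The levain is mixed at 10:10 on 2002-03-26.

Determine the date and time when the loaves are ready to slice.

02:55 on 2002-03-28

The levain is mixed: 10:10 Mar 26, 2002.
The bulk ferment begins: 10:10 Mar 26, 2002 + 14h30m = 00:40 Mar 27, 2002.
Cold retard begins: 00:40 Mar 27, 2002 + 8h45m = 09:25 Mar 27, 2002.
The loaves go into the oven: 09:25 Mar 27, 2002 + 14h15m = 23:40 Mar 27, 2002.
The loaves are ready to slice: 23:40 Mar 27, 2002 + 3h15m = 02:55 Mar 28, 2002.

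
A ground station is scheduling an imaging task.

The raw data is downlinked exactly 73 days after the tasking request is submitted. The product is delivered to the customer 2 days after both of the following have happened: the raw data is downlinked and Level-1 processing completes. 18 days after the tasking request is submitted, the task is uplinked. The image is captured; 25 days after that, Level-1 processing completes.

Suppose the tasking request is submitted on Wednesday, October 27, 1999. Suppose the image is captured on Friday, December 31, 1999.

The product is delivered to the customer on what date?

The tasking request is submitted: Oct 27, 1999.
The raw data is downlinked: Oct 27, 1999 + 73 days = Jan 8, 2000.
The image is captured: Dec 31, 1999.
Level-1 processing completes: Dec 31, 1999 + 25 days = Jan 25, 2000.
Both prerequisites met — the raw data is downlinked (Jan 8, 2000), Level-1 processing completes (Jan 25, 2000); the later is Jan 25, 2000.
The product is delivered to the customer: Jan 25, 2000 + 2 days = Jan 27, 2000.

Thursday, January 27, 2000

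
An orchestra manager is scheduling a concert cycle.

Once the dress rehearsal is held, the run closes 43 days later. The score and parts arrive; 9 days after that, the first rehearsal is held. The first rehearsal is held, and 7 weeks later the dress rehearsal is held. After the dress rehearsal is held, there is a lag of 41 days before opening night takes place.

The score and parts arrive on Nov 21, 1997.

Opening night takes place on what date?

The score and parts arrive: Nov 21, 1997.
The first rehearsal is held: Nov 21, 1997 + 9 days = Nov 30, 1997.
The dress rehearsal is held: Nov 30, 1997 + 7 weeks = Jan 18, 1998.
Opening night takes place: Jan 18, 1998 + 41 days = Feb 28, 1998.

Feb 28, 1998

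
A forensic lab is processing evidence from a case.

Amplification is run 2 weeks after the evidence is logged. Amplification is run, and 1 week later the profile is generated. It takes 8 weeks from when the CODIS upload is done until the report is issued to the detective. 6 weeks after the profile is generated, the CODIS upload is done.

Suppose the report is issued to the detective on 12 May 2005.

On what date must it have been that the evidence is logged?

13 January 2005

The report is issued to the detective: May 12, 2005.
The CODIS upload is done: May 12, 2005 − 8 weeks = Mar 17, 2005.
The profile is generated: Mar 17, 2005 − 6 weeks = Feb 3, 2005.
Amplification is run: Feb 3, 2005 − 1 week = Jan 27, 2005.
The evidence is logged: Jan 27, 2005 − 2 weeks = Jan 13, 2005.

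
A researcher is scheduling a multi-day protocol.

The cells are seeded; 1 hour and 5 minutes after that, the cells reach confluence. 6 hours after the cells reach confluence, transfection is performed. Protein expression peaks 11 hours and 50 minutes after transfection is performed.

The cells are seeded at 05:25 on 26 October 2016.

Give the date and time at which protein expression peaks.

00:20 on 27 October 2016

The cells are seeded: 05:25 Oct 26, 2016.
The cells reach confluence: 05:25 Oct 26, 2016 + 1h05m = 06:30 Oct 26, 2016.
Transfection is performed: 06:30 Oct 26, 2016 + 6h = 12:30 Oct 26, 2016.
Protein expression peaks: 12:30 Oct 26, 2016 + 11h50m = 00:20 Oct 27, 2016.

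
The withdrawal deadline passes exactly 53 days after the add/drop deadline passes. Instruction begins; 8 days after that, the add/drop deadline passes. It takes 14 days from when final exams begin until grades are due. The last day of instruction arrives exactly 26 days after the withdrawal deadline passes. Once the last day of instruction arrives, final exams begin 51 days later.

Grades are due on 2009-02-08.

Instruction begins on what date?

2008-09-09

Grades are due: Feb 8, 2009.
Final exams begin: Feb 8, 2009 − 14 days = Jan 25, 2009.
The last day of instruction arrives: Jan 25, 2009 − 51 days = Dec 5, 2008.
The withdrawal deadline passes: Dec 5, 2008 − 26 days = Nov 9, 2008.
The add/drop deadline passes: Nov 9, 2008 − 53 days = Sep 17, 2008.
Instruction begins: Sep 17, 2008 − 8 days = Sep 9, 2008.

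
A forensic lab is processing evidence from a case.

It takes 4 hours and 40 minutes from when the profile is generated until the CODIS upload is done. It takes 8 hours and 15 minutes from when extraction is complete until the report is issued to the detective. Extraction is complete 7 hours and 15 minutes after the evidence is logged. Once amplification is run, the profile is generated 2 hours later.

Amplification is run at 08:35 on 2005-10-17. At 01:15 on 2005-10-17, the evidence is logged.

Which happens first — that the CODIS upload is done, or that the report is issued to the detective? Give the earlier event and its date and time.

The CODIS upload is done — 15:15 on 2005-10-17

Amplification is run: 08:35 Oct 17, 2005.
The profile is generated: 08:35 Oct 17, 2005 + 2h = 10:35 Oct 17, 2005.
The CODIS upload is done: 10:35 Oct 17, 2005 + 4h40m = 15:15 Oct 17, 2005.
The evidence is logged: 01:15 Oct 17, 2005.
Extraction is complete: 01:15 Oct 17, 2005 + 7h15m = 08:30 Oct 17, 2005.
The report is issued to the detective: 08:30 Oct 17, 2005 + 8h15m = 16:45 Oct 17, 2005.
Comparing: the CODIS upload is done at 15:15 Oct 17, 2005 vs the report is issued to the detective at 16:45 Oct 17, 2005. Earlier: the CODIS upload is done.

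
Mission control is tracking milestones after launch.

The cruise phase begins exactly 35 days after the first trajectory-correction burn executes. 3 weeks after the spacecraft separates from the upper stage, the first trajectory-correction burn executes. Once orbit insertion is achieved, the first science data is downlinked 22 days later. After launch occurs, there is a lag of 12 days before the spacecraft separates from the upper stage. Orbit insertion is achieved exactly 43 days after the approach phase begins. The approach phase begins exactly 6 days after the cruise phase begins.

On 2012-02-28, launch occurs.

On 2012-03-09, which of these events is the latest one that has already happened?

Launch occurs

Launch occurs: Feb 28, 2012.
The spacecraft separates from the upper stage: Feb 28, 2012 + 12 days = Mar 11, 2012.
The first trajectory-correction burn executes: Mar 11, 2012 + 3 weeks = Apr 1, 2012.
The cruise phase begins: Apr 1, 2012 + 35 days = May 6, 2012.
The approach phase begins: May 6, 2012 + 6 days = May 12, 2012.
Orbit insertion is achieved: May 12, 2012 + 43 days = Jun 24, 2012.
The first science data is downlinked: Jun 24, 2012 + 22 days = Jul 16, 2012.
Mar 9, 2012 falls between when launch occurs (Feb 28, 2012) and when the spacecraft separates from the upper stage (Mar 11, 2012).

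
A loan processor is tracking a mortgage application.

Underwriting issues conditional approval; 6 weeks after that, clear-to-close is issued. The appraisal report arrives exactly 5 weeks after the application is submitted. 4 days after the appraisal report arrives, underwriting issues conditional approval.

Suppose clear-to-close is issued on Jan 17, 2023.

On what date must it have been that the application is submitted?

Clear-to-close is issued: Jan 17, 2023.
Underwriting issues conditional approval: Jan 17, 2023 − 6 weeks = Dec 6, 2022.
The appraisal report arrives: Dec 6, 2022 − 4 days = Dec 2, 2022.
The application is submitted: Dec 2, 2022 − 5 weeks = Oct 28, 2022.

Oct 28, 2022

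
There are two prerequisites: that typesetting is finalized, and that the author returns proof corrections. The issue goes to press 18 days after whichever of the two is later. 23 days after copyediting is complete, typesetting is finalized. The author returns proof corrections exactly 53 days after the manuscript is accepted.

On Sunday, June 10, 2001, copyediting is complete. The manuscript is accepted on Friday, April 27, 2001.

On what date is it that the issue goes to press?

Copyediting is complete: Jun 10, 2001.
Typesetting is finalized: Jun 10, 2001 + 23 days = Jul 3, 2001.
The manuscript is accepted: Apr 27, 2001.
The author returns proof corrections: Apr 27, 2001 + 53 days = Jun 19, 2001.
Both prerequisites met — typesetting is finalized (Jul 3, 2001), the author returns proof corrections (Jun 19, 2001); the later is Jul 3, 2001.
The issue goes to press: Jul 3, 2001 + 18 days = Jul 21, 2001.

Saturday, July 21, 2001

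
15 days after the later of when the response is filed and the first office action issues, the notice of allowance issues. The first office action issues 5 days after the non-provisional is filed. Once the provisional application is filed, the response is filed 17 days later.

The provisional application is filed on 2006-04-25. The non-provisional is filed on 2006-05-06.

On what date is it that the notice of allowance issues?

2006-05-27

The provisional application is filed: Apr 25, 2006.
The response is filed: Apr 25, 2006 + 17 days = May 12, 2006.
The non-provisional is filed: May 6, 2006.
The first office action issues: May 6, 2006 + 5 days = May 11, 2006.
Both prerequisites met — the response is filed (May 12, 2006), the first office action issues (May 11, 2006); the later is May 12, 2006.
The notice of allowance issues: May 12, 2006 + 15 days = May 27, 2006.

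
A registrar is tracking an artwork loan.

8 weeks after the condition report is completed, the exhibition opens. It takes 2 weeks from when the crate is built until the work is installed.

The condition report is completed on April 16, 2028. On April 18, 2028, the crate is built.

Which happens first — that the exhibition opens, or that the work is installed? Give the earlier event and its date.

The work is installed — May 2, 2028

The condition report is completed: Apr 16, 2028.
The exhibition opens: Apr 16, 2028 + 8 weeks = Jun 11, 2028.
The crate is built: Apr 18, 2028.
The work is installed: Apr 18, 2028 + 2 weeks = May 2, 2028.
Comparing: the exhibition opens on Jun 11, 2028 vs the work is installed on May 2, 2028. Earlier: the work is installed.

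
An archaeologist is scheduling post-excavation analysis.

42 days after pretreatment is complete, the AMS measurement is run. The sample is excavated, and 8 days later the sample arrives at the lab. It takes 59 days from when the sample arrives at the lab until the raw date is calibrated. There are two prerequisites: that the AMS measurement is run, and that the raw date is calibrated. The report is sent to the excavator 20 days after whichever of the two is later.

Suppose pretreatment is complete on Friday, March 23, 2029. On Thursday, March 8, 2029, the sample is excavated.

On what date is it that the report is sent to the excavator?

Pretreatment is complete: Mar 23, 2029.
The AMS measurement is run: Mar 23, 2029 + 42 days = May 4, 2029.
The sample is excavated: Mar 8, 2029.
The sample arrives at the lab: Mar 8, 2029 + 8 days = Mar 16, 2029.
The raw date is calibrated: Mar 16, 2029 + 59 days = May 14, 2029.
Both prerequisites met — the AMS measurement is run (May 4, 2029), the raw date is calibrated (May 14, 2029); the later is May 14, 2029.
The report is sent to the excavator: May 14, 2029 + 20 days = Jun 3, 2029.

Sunday, June 3, 2029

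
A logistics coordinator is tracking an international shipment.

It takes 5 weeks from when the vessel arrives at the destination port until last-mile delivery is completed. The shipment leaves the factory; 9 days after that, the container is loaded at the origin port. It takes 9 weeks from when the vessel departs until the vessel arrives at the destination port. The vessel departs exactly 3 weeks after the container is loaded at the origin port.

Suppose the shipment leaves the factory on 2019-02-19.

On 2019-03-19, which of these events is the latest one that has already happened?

The container is loaded at the origin port

The shipment leaves the factory: Feb 19, 2019.
The container is loaded at the origin port: Feb 19, 2019 + 9 days = Feb 28, 2019.
The vessel departs: Feb 28, 2019 + 3 weeks = Mar 21, 2019.
The vessel arrives at the destination port: Mar 21, 2019 + 9 weeks = May 23, 2019.
Last-mile delivery is completed: May 23, 2019 + 5 weeks = Jun 27, 2019.
Mar 19, 2019 falls between when the container is loaded at the origin port (Feb 28, 2019) and when the vessel departs (Mar 21, 2019).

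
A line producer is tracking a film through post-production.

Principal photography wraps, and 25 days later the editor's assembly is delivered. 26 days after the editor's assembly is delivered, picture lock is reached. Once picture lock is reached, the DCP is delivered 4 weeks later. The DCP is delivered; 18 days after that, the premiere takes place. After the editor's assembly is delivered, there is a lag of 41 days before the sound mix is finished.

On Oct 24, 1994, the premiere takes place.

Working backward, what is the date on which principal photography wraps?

Jul 19, 1994

The premiere takes place: Oct 24, 1994.
The DCP is delivered: Oct 24, 1994 − 18 days = Oct 6, 1994.
Picture lock is reached: Oct 6, 1994 − 4 weeks = Sep 8, 1994.
The editor's assembly is delivered: Sep 8, 1994 − 26 days = Aug 13, 1994.
Principal photography wraps: Aug 13, 1994 − 25 days = Jul 19, 1994.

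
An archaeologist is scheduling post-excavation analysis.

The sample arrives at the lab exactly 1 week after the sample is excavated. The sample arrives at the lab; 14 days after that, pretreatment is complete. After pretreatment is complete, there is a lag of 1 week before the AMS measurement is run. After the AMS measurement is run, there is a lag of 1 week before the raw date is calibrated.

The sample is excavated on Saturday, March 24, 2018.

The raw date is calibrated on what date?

Saturday, April 28, 2018

The sample is excavated: Mar 24, 2018.
The sample arrives at the lab: Mar 24, 2018 + 1 week = Mar 31, 2018.
Pretreatment is complete: Mar 31, 2018 + 14 days = Apr 14, 2018.
The AMS measurement is run: Apr 14, 2018 + 1 week = Apr 21, 2018.
The raw date is calibrated: Apr 21, 2018 + 1 week = Apr 28, 2018.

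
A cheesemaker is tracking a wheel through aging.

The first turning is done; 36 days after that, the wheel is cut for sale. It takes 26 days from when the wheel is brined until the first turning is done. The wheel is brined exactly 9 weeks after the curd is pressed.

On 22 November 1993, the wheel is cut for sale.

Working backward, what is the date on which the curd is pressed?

20 July 1993

The wheel is cut for sale: Nov 22, 1993.
The first turning is done: Nov 22, 1993 − 36 days = Oct 17, 1993.
The wheel is brined: Oct 17, 1993 − 26 days = Sep 21, 1993.
The curd is pressed: Sep 21, 1993 − 9 weeks = Jul 20, 1993.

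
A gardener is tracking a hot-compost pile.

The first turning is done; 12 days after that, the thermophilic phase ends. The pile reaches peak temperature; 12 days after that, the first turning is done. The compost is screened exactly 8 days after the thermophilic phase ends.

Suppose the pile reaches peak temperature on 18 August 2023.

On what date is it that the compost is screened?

The pile reaches peak temperature: Aug 18, 2023.
The first turning is done: Aug 18, 2023 + 12 days = Aug 30, 2023.
The thermophilic phase ends: Aug 30, 2023 + 12 days = Sep 11, 2023.
The compost is screened: Sep 11, 2023 + 8 days = Sep 19, 2023.

19 September 2023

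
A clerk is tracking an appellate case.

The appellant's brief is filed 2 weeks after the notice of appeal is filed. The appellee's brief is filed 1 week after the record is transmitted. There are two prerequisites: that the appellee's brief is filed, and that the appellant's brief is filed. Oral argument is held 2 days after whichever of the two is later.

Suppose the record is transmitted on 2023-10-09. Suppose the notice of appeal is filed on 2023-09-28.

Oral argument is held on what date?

The record is transmitted: Oct 9, 2023.
The appellee's brief is filed: Oct 9, 2023 + 1 week = Oct 16, 2023.
The notice of appeal is filed: Sep 28, 2023.
The appellant's brief is filed: Sep 28, 2023 + 2 weeks = Oct 12, 2023.
Both prerequisites met — the appellee's brief is filed (Oct 16, 2023), the appellant's brief is filed (Oct 12, 2023); the later is Oct 16, 2023.
Oral argument is held: Oct 16, 2023 + 2 days = Oct 18, 2023.

2023-10-18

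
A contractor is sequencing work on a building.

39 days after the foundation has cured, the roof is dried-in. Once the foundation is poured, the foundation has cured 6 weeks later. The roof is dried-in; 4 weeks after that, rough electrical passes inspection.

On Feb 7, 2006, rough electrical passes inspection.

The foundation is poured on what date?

Oct 21, 2005

Rough electrical passes inspection: Feb 7, 2006.
The roof is dried-in: Feb 7, 2006 − 4 weeks = Jan 10, 2006.
The foundation has cured: Jan 10, 2006 − 39 days = Dec 2, 2005.
The foundation is poured: Dec 2, 2005 − 6 weeks = Oct 21, 2005.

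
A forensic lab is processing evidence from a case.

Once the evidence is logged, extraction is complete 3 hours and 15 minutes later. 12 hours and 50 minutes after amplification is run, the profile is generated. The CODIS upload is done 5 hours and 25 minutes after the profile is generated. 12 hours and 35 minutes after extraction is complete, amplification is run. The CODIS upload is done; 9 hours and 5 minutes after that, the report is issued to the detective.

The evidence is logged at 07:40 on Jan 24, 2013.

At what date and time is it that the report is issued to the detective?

02:50 on Jan 26, 2013

The evidence is logged: 07:40 Jan 24, 2013.
Extraction is complete: 07:40 Jan 24, 2013 + 3h15m = 10:55 Jan 24, 2013.
Amplification is run: 10:55 Jan 24, 2013 + 12h35m = 23:30 Jan 24, 2013.
The profile is generated: 23:30 Jan 24, 2013 + 12h50m = 12:20 Jan 25, 2013.
The CODIS upload is done: 12:20 Jan 25, 2013 + 5h25m = 17:45 Jan 25, 2013.
The report is issued to the detective: 17:45 Jan 25, 2013 + 9h05m = 02:50 Jan 26, 2013.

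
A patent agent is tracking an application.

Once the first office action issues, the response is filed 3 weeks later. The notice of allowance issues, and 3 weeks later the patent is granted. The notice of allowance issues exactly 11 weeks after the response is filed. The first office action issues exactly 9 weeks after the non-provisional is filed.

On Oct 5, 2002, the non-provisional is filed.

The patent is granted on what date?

Apr 5, 2003

The non-provisional is filed: Oct 5, 2002.
The first office action issues: Oct 5, 2002 + 9 weeks = Dec 7, 2002.
The response is filed: Dec 7, 2002 + 3 weeks = Dec 28, 2002.
The notice of allowance issues: Dec 28, 2002 + 11 weeks = Mar 15, 2003.
The patent is granted: Mar 15, 2003 + 3 weeks = Apr 5, 2003.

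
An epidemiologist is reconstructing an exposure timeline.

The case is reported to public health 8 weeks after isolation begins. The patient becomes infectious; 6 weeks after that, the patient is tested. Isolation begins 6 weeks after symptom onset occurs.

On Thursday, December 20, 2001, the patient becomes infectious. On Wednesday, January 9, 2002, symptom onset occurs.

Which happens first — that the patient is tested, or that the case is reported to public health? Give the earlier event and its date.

The patient becomes infectious: Dec 20, 2001.
The patient is tested: Dec 20, 2001 + 6 weeks = Jan 31, 2002.
Symptom onset occurs: Jan 9, 2002.
Isolation begins: Jan 9, 2002 + 6 weeks = Feb 20, 2002.
The case is reported to public health: Feb 20, 2002 + 8 weeks = Apr 17, 2002.
Comparing: the patient is tested on Jan 31, 2002 vs the case is reported to public health on Apr 17, 2002. Earlier: the patient is tested.

The patient is tested — Thursday, January 31, 2002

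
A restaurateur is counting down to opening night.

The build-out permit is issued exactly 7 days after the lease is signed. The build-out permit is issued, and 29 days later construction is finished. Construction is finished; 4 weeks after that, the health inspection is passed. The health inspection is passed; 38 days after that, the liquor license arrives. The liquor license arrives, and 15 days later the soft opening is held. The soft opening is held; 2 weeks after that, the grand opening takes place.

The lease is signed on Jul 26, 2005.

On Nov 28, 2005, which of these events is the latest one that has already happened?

The lease is signed: Jul 26, 2005.
The build-out permit is issued: Jul 26, 2005 + 7 days = Aug 2, 2005.
Construction is finished: Aug 2, 2005 + 29 days = Aug 31, 2005.
The health inspection is passed: Aug 31, 2005 + 4 weeks = Sep 28, 2005.
The liquor license arrives: Sep 28, 2005 + 38 days = Nov 5, 2005.
The soft opening is held: Nov 5, 2005 + 15 days = Nov 20, 2005.
The grand opening takes place: Nov 20, 2005 + 2 weeks = Dec 4, 2005.
Nov 28, 2005 falls between when the soft opening is held (Nov 20, 2005) and when the grand opening takes place (Dec 4, 2005).

The soft opening is held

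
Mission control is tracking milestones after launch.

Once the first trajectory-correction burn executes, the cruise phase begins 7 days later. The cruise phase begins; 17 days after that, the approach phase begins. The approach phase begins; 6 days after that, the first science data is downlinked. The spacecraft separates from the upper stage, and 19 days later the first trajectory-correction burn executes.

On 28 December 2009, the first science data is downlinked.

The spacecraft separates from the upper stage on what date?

9 November 2009

The first science data is downlinked: Dec 28, 2009.
The approach phase begins: Dec 28, 2009 − 6 days = Dec 22, 2009.
The cruise phase begins: Dec 22, 2009 − 17 days = Dec 5, 2009.
The first trajectory-correction burn executes: Dec 5, 2009 − 7 days = Nov 28, 2009.
The spacecraft separates from the upper stage: Nov 28, 2009 − 19 days = Nov 9, 2009.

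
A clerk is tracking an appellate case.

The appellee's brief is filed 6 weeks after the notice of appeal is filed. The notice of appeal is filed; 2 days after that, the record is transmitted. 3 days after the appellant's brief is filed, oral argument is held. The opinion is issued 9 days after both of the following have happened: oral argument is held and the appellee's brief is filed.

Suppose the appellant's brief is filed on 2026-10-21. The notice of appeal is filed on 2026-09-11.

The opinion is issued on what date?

The appellant's brief is filed: Oct 21, 2026.
Oral argument is held: Oct 21, 2026 + 3 days = Oct 24, 2026.
The notice of appeal is filed: Sep 11, 2026.
The appellee's brief is filed: Sep 11, 2026 + 6 weeks = Oct 23, 2026.
Both prerequisites met — oral argument is held (Oct 24, 2026), the appellee's brief is filed (Oct 23, 2026); the later is Oct 24, 2026.
The opinion is issued: Oct 24, 2026 + 9 days = Nov 2, 2026.

2026-11-02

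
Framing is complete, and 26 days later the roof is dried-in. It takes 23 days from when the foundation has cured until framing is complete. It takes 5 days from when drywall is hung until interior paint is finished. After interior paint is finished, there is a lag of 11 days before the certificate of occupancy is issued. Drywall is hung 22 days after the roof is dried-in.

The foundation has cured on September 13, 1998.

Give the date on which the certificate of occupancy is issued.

December 9, 1998

The foundation has cured: Sep 13, 1998.
Framing is complete: Sep 13, 1998 + 23 days = Oct 6, 1998.
The roof is dried-in: Oct 6, 1998 + 26 days = Nov 1, 1998.
Drywall is hung: Nov 1, 1998 + 22 days = Nov 23, 1998.
Interior paint is finished: Nov 23, 1998 + 5 days = Nov 28, 1998.
The certificate of occupancy is issued: Nov 28, 1998 + 11 days = Dec 9, 1998.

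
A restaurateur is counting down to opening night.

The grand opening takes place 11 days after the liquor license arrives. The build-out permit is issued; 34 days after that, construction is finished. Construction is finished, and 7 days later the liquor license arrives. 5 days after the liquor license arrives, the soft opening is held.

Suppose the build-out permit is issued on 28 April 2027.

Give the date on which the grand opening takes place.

19 June 2027

The build-out permit is issued: Apr 28, 2027.
Construction is finished: Apr 28, 2027 + 34 days = Jun 1, 2027.
The liquor license arrives: Jun 1, 2027 + 7 days = Jun 8, 2027.
The grand opening takes place: Jun 8, 2027 + 11 days = Jun 19, 2027.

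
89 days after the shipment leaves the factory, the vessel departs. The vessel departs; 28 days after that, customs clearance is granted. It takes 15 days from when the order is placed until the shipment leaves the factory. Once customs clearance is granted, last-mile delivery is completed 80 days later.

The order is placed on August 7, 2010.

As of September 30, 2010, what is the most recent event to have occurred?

The shipment leaves the factory

The order is placed: Aug 7, 2010.
The shipment leaves the factory: Aug 7, 2010 + 15 days = Aug 22, 2010.
The vessel departs: Aug 22, 2010 + 89 days = Nov 19, 2010.
Customs clearance is granted: Nov 19, 2010 + 28 days = Dec 17, 2010.
Last-mile delivery is completed: Dec 17, 2010 + 80 days = Mar 7, 2011.
Sep 30, 2010 falls between when the shipment leaves the factory (Aug 22, 2010) and when the vessel departs (Nov 19, 2010).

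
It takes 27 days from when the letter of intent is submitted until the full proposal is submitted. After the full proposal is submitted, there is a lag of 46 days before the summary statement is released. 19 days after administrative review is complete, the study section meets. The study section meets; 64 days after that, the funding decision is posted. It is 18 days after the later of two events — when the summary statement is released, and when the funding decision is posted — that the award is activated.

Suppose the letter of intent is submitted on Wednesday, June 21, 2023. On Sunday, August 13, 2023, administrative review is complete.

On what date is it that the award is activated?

The letter of intent is submitted: Jun 21, 2023.
The full proposal is submitted: Jun 21, 2023 + 27 days = Jul 18, 2023.
The summary statement is released: Jul 18, 2023 + 46 days = Sep 2, 2023.
Administrative review is complete: Aug 13, 2023.
The study section meets: Aug 13, 2023 + 19 days = Sep 1, 2023.
The funding decision is posted: Sep 1, 2023 + 64 days = Nov 4, 2023.
Both prerequisites met — the summary statement is released (Sep 2, 2023), the funding decision is posted (Nov 4, 2023); the later is Nov 4, 2023.
The award is activated: Nov 4, 2023 + 18 days = Nov 22, 2023.

Wednesday, November 22, 2023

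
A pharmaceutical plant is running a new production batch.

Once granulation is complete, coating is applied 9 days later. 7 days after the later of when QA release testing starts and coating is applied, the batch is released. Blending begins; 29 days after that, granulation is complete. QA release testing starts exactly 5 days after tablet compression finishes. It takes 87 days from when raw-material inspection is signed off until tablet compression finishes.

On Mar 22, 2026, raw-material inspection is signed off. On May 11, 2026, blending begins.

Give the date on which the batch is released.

Jun 29, 2026

Raw-material inspection is signed off: Mar 22, 2026.
Tablet compression finishes: Mar 22, 2026 + 87 days = Jun 17, 2026.
QA release testing starts: Jun 17, 2026 + 5 days = Jun 22, 2026.
Blending begins: May 11, 2026.
Granulation is complete: May 11, 2026 + 29 days = Jun 9, 2026.
Coating is applied: Jun 9, 2026 + 9 days = Jun 18, 2026.
Both prerequisites met — QA release testing starts (Jun 22, 2026), coating is applied (Jun 18, 2026); the later is Jun 22, 2026.
The batch is released: Jun 22, 2026 + 7 days = Jun 29, 2026.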